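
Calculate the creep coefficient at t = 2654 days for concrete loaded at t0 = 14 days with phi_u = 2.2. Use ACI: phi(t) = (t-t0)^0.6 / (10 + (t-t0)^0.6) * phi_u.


dt = 2654 - 14 = 2640
phi = 2640^0.6 / (10 + 2640^0.6) * 2.2
= 2.021

2.021


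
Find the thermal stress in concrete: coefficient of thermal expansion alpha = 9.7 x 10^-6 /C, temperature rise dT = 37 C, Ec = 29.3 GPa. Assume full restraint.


sigma = alpha * dT * Ec
= 9.7e-6 * 37 * 29.3 * 1000
= 10.516 MPa

10.516


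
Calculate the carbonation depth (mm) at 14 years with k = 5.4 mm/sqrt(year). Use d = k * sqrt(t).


depth = k * sqrt(t)
= 5.4 * sqrt(14)
= 20.2 mm

20.2


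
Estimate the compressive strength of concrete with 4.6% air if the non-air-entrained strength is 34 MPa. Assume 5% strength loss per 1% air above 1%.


Strength loss = (4.6 - 1) * 5 = 18.0%
f'c = 34 * (1 - 18.0/100)
= 27.88 MPa

27.88


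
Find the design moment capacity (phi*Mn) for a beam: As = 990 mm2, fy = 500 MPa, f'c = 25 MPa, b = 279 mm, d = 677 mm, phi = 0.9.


a = As * fy / (0.85 * f'c * b)
= 990 * 500 / (0.85 * 25 * 279)
= 83.4915 mm
Mn = As * fy * (d - a/2) / 10^6
= 314.4509 kN-m
phi*Mn = 0.9 * 314.4509 = 283.01 kN-m

283.01


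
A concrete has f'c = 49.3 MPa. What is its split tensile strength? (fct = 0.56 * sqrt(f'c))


fct = 0.56 * sqrt(49.3)
= 0.56 * 7.021
= 3.932 MPa

3.932


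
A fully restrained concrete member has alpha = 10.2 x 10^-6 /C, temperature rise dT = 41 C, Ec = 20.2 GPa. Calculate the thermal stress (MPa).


sigma = alpha * dT * Ec
= 10.2e-6 * 41 * 20.2 * 1000
= 8.448 MPa

8.448


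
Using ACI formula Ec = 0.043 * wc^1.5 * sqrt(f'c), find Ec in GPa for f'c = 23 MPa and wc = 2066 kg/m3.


Ec = 0.043 * 2066^1.5 * sqrt(23) / 1000
= 19.37 GPa

19.37


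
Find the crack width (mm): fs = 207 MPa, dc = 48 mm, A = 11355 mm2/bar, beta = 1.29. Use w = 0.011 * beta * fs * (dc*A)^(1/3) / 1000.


w = 0.011 * beta * fs * (dc * A)^(1/3) / 1000
= 0.011 * 1.29 * 207 * (48 * 11355)^(1/3) / 1000
= 0.24 mm

0.24


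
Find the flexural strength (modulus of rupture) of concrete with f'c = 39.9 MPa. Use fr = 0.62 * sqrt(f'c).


fr = 0.62 * sqrt(39.9)
= 3.916 MPa

3.916


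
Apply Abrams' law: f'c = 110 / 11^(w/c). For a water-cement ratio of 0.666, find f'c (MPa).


f'c = 110 / 11^0.666
= 110 / 4.938
= 22.28 MPa

22.28


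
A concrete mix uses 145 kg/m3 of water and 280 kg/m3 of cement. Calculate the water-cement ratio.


w/c = water / cement
w/c = 145 / 280 = 0.518

0.518


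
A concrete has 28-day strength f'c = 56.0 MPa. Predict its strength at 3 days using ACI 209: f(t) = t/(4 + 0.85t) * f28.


f(3) = 3 / (4 + 0.85 * 3) * 56.0
= 3 / 6.55 * 56.0
= 25.65 MPa

25.65


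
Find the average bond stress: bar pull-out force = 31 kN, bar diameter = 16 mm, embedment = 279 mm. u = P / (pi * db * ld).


u = P / (pi * db * ld)
= 31 * 1000 / (pi * 16 * 279)
= 2.21 MPa

2.21


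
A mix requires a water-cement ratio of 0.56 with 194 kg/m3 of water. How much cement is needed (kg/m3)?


Cement = water / (w/c)
= 194 / 0.56
= 346.4 kg/m3

346.4


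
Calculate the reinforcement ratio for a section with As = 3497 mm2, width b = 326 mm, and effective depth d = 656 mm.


rho = As / (b * d)
= 3497 / (326 * 656)
= 0.0164

0.0164


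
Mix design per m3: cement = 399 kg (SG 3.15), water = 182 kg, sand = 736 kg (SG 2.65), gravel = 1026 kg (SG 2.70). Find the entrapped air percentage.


Vol cement = 399 / (3.15 * 1000) = 0.126667 m3
Vol water = 182 / 1000 = 0.182 m3
Vol sand = 736 / (2.65 * 1000) = 0.277736 m3
Vol gravel = 1026 / (2.70 * 1000) = 0.38 m3
Total solid + water volume = 0.966403 m3
Air = (1 - 0.966403) * 100 = 3.36%

3.36


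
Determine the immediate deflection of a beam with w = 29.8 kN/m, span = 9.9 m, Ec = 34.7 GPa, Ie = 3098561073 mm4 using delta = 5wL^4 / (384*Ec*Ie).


Convert: L = 9.9 m = 9900 mm, Ec = 34.7 GPa = 34700 MPa
delta = 5 * 29.8 * 9900^4 / (384 * 34700 * 3098561073)
= 34.67 mm

34.67


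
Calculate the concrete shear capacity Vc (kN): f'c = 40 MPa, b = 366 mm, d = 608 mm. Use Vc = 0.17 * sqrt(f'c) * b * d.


Vc = 0.17 * sqrt(40) * 366 * 608 / 1000
= 239.26 kN

239.26


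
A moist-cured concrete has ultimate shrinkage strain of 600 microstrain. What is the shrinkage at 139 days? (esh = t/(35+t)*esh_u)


esh(139) = 139 / (35 + 139) * 600
= 139 / 174 * 600
= 479.3 microstrain

479.3


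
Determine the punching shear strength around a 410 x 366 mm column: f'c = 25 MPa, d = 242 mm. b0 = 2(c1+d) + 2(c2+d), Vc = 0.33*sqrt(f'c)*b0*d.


b0 = 2*(410 + 242) + 2*(366 + 242) = 2520 mm
Vc = 0.33 * sqrt(25) * 2520 * 242 / 1000
= 1006.24 kN

1006.24


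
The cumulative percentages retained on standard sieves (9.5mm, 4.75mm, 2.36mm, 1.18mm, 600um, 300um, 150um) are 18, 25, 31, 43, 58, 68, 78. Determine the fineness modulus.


FM = sum(cumulative % retained) / 100
= 321 / 100
= 3.21

3.21


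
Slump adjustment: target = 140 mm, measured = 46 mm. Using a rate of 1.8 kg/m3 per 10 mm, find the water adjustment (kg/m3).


Difference = 140 - 46 = 94 mm
Water adjustment = 94 * 1.8 / 10 = 16.9 kg/m3

16.9


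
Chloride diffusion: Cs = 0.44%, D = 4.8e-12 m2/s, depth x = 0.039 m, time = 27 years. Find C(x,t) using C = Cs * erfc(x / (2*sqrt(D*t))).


t_seconds = 27 * 365.25 * 24 * 3600 = 852055200.0 s
arg = 0.039 / (2 * sqrt(4.8e-12 * 852055200.0))
= 0.3049
erfc(0.3049) = 0.6663
C = 0.44 * 0.6663 = 0.2932%

0.2932


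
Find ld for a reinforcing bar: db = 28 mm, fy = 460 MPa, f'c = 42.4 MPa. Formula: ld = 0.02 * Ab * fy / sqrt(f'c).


Ab = pi * 28^2 / 4 = 615.752 mm2
ld = 0.02 * 615.752 * 460 / sqrt(42.4)
= 870.0 mm

870.0


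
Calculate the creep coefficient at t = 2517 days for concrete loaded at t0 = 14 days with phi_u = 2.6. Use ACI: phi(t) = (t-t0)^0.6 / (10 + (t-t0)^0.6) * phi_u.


dt = 2517 - 14 = 2503
phi = 2503^0.6 / (10 + 2503^0.6) * 2.6
= 2.382

2.382


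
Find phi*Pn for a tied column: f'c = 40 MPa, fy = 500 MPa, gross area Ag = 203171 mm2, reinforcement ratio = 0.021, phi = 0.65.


Ast = rho * Ag = 0.021 * 203171 = 4266.591 mm2
phi*Pn = 0.65 * 0.80 * (0.85 * 40 * (203171 - 4266.591) + 500 * 4266.591) / 1000
= 4625.94 kN

4625.94


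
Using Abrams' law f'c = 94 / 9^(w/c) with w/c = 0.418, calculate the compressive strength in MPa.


f'c = 94 / 9^0.418
= 94 / 2.505
= 37.52 MPa

37.52


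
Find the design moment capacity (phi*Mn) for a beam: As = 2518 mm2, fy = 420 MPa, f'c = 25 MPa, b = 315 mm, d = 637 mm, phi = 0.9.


a = As * fy / (0.85 * f'c * b)
= 2518 * 420 / (0.85 * 25 * 315)
= 157.9922 mm
Mn = As * fy * (d - a/2) / 10^6
= 590.1226 kN-m
phi*Mn = 0.9 * 590.1226 = 531.11 kN-m

531.11


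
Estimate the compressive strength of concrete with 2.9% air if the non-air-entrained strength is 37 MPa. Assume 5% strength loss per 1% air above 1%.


Strength loss = (2.9 - 1) * 5 = 9.5%
f'c = 37 * (1 - 9.5/100)
= 33.48 MPa

33.48


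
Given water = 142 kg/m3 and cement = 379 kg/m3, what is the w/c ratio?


w/c = water / cement
w/c = 142 / 379 = 0.375

0.375


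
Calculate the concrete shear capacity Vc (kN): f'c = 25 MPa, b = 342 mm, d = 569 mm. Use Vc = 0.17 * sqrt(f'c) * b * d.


Vc = 0.17 * sqrt(25) * 342 * 569 / 1000
= 165.41 kN

165.41


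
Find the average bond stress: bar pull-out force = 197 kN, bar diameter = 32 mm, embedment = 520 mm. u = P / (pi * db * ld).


u = P / (pi * db * ld)
= 197 * 1000 / (pi * 32 * 520)
= 3.768 MPa

3.768


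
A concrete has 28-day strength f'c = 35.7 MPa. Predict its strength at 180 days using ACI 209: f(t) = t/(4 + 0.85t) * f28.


f(180) = 180 / (4 + 0.85 * 180) * 35.7
= 180 / 157.0 * 35.7
= 40.93 MPa

40.93


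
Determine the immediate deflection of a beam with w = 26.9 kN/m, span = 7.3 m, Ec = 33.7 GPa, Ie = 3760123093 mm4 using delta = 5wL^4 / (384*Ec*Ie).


Convert: L = 7.3 m = 7300 mm, Ec = 33.7 GPa = 33700 MPa
delta = 5 * 26.9 * 7300^4 / (384 * 33700 * 3760123093)
= 7.85 mm

7.85


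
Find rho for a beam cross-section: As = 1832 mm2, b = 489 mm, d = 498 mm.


rho = As / (b * d)
= 1832 / (489 * 498)
= 0.0075

0.0075


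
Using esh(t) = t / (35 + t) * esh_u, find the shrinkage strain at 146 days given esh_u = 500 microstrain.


esh(146) = 146 / (35 + 146) * 500
= 146 / 181 * 500
= 403.3 microstrain

403.3


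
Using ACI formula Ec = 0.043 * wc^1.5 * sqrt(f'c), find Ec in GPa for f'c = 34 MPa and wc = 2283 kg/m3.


Ec = 0.043 * 2283^1.5 * sqrt(34) / 1000
= 27.35 GPa

27.35


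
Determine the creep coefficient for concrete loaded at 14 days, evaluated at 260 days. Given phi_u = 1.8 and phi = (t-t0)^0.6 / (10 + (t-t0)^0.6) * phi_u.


dt = 260 - 14 = 246
phi = 246^0.6 / (10 + 246^0.6) * 1.8
= 1.316

1.316


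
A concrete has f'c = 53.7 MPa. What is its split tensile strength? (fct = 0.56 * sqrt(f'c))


fct = 0.56 * sqrt(53.7)
= 0.56 * 7.328
= 4.104 MPa

4.104


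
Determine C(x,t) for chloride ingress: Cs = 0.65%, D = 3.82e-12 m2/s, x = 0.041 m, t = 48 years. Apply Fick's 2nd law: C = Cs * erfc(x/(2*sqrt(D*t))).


t_seconds = 48 * 365.25 * 24 * 3600 = 1514764800.0 s
arg = 0.041 / (2 * sqrt(3.82e-12 * 1514764800.0))
= 0.2695
erfc(0.2695) = 0.7031
C = 0.65 * 0.7031 = 0.457%

0.457


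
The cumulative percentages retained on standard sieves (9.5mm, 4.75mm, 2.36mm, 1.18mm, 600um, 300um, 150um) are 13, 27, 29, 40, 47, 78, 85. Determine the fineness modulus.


FM = sum(cumulative % retained) / 100
= 319 / 100
= 3.19

3.19


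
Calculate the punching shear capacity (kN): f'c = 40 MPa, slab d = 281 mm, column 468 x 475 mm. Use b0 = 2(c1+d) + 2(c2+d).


b0 = 2*(468 + 281) + 2*(475 + 281) = 3010 mm
Vc = 0.33 * sqrt(40) * 3010 * 281 / 1000
= 1765.29 kN

1765.29


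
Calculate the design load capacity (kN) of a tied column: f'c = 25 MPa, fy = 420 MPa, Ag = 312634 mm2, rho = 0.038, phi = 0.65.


Ast = rho * Ag = 0.038 * 312634 = 11880.092 mm2
phi*Pn = 0.65 * 0.80 * (0.85 * 25 * (312634 - 11880.092) + 420 * 11880.092) / 1000
= 5917.94 kN

5917.94


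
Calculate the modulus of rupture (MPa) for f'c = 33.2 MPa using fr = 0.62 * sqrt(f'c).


fr = 0.62 * sqrt(33.2)
= 3.572 MPa

3.572


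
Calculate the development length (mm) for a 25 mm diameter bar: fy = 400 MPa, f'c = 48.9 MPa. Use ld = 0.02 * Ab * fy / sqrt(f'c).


Ab = pi * 25^2 / 4 = 490.874 mm2
ld = 0.02 * 490.874 * 400 / sqrt(48.9)
= 561.6 mm

561.6


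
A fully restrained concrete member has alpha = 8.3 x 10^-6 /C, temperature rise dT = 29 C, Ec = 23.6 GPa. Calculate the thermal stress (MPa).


sigma = alpha * dT * Ec
= 8.3e-6 * 29 * 23.6 * 1000
= 5.681 MPa

5.681


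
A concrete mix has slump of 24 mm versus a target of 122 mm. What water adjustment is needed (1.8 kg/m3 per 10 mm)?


Difference = 122 - 24 = 98 mm
Water adjustment = 98 * 1.8 / 10 = 17.6 kg/m3

17.6


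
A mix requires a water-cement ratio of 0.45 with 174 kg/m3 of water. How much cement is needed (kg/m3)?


Cement = water / (w/c)
= 174 / 0.45
= 386.7 kg/m3

386.7


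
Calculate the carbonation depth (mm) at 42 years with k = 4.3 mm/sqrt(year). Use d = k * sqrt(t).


depth = k * sqrt(t)
= 4.3 * sqrt(42)
= 27.87 mm

27.87


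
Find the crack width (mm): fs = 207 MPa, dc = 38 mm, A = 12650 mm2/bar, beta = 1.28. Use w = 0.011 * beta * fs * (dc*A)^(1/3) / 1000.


w = 0.011 * beta * fs * (dc * A)^(1/3) / 1000
= 0.011 * 1.28 * 207 * (38 * 12650)^(1/3) / 1000
= 0.228 mm

0.228


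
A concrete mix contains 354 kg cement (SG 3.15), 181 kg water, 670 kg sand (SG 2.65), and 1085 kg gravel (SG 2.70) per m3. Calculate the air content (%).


Vol cement = 354 / (3.15 * 1000) = 0.112381 m3
Vol water = 181 / 1000 = 0.181 m3
Vol sand = 670 / (2.65 * 1000) = 0.25283 m3
Vol gravel = 1085 / (2.70 * 1000) = 0.401852 m3
Total solid + water volume = 0.948063 m3
Air = (1 - 0.948063) * 100 = 5.19%

5.19


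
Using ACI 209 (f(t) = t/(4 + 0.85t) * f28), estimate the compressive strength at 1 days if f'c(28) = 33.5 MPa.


f(1) = 1 / (4 + 0.85 * 1) * 33.5
= 1 / 4.85 * 33.5
= 6.91 MPa

6.91


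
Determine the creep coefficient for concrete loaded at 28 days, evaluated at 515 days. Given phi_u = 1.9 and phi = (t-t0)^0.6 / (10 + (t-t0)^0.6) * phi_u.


dt = 515 - 28 = 487
phi = 487^0.6 / (10 + 487^0.6) * 1.9
= 1.527

1.527


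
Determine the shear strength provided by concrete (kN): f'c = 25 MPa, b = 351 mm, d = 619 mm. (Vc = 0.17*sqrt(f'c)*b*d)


Vc = 0.17 * sqrt(25) * 351 * 619 / 1000
= 184.68 kN

184.68


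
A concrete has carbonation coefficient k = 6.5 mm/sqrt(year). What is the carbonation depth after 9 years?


depth = k * sqrt(t)
= 6.5 * sqrt(9)
= 19.5 mm

19.5


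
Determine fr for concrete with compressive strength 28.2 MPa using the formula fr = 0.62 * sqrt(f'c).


fr = 0.62 * sqrt(28.2)
= 3.292 MPa

3.292


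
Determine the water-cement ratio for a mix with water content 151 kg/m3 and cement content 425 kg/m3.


w/c = water / cement
w/c = 151 / 425 = 0.355

0.355


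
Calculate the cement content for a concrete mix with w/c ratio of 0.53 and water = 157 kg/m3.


Cement = water / (w/c)
= 157 / 0.53
= 296.2 kg/m3

296.2


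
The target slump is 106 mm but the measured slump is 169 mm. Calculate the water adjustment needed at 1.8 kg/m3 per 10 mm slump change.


Difference = 106 - 169 = -63 mm
Water adjustment = -63 * 1.8 / 10 = -11.3 kg/m3

-11.3


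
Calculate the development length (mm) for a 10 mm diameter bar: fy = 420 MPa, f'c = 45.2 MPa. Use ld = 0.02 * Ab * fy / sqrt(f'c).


Ab = pi * 10^2 / 4 = 78.54 mm2
ld = 0.02 * 78.54 * 420 / sqrt(45.2)
= 98.1 mm

98.1


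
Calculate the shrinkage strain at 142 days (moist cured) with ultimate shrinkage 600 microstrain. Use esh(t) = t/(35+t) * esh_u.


esh(142) = 142 / (35 + 142) * 600
= 142 / 177 * 600
= 481.4 microstrain

481.4


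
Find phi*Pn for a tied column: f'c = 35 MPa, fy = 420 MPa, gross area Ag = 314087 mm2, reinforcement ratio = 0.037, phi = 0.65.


Ast = rho * Ag = 0.037 * 314087 = 11621.219 mm2
phi*Pn = 0.65 * 0.80 * (0.85 * 35 * (314087 - 11621.219) + 420 * 11621.219) / 1000
= 7217.22 kN

7217.22


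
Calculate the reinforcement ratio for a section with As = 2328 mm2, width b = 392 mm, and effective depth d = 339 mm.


rho = As / (b * d)
= 2328 / (392 * 339)
= 0.0175

0.0175


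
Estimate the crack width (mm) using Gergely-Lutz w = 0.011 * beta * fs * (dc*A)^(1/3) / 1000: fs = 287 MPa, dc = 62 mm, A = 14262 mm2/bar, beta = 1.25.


w = 0.011 * beta * fs * (dc * A)^(1/3) / 1000
= 0.011 * 1.25 * 287 * (62 * 14262)^(1/3) / 1000
= 0.379 mm

0.379


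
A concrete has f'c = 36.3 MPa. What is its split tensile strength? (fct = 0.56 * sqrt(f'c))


fct = 0.56 * sqrt(36.3)
= 0.56 * 6.025
= 3.374 MPa

3.374


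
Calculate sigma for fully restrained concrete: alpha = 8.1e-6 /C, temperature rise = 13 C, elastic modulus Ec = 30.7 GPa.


sigma = alpha * dT * Ec
= 8.1e-6 * 13 * 30.7 * 1000
= 3.233 MPa

3.233


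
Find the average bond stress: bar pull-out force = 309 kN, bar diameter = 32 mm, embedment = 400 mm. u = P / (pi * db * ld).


u = P / (pi * db * ld)
= 309 * 1000 / (pi * 32 * 400)
= 7.684 MPa

7.684


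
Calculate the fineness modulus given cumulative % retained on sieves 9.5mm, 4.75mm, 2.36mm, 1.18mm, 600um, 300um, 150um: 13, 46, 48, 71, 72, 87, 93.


FM = sum(cumulative % retained) / 100
= 430 / 100
= 4.3

4.3


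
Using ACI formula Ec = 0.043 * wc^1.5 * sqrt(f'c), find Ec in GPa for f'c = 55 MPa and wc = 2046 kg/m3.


Ec = 0.043 * 2046^1.5 * sqrt(55) / 1000
= 29.51 GPa

29.51


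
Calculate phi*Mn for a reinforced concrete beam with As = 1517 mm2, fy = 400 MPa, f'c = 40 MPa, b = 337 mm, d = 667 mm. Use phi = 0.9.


a = As * fy / (0.85 * f'c * b)
= 1517 * 400 / (0.85 * 40 * 337)
= 52.9586 mm
Mn = As * fy * (d - a/2) / 10^6
= 388.668 kN-m
phi*Mn = 0.9 * 388.668 = 349.8 kN-m

349.8


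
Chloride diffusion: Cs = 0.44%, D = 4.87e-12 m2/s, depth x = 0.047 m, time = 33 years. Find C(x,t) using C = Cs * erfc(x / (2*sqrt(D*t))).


t_seconds = 33 * 365.25 * 24 * 3600 = 1041400800.0 s
arg = 0.047 / (2 * sqrt(4.87e-12 * 1041400800.0))
= 0.33
erfc(0.33) = 0.6407
C = 0.44 * 0.6407 = 0.2819%

0.2819


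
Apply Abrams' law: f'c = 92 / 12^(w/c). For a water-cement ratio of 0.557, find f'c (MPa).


f'c = 92 / 12^0.557
= 92 / 3.991
= 23.05 MPa

23.05


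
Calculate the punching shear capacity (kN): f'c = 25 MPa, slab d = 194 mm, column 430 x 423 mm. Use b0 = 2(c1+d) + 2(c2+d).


b0 = 2*(430 + 194) + 2*(423 + 194) = 2482 mm
Vc = 0.33 * sqrt(25) * 2482 * 194 / 1000
= 794.49 kN

794.49


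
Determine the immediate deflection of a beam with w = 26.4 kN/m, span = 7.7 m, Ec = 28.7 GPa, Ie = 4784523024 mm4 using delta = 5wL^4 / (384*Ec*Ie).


Convert: L = 7.7 m = 7700 mm, Ec = 28.7 GPa = 28700 MPa
delta = 5 * 26.4 * 7700^4 / (384 * 28700 * 4784523024)
= 8.8 mm

8.8


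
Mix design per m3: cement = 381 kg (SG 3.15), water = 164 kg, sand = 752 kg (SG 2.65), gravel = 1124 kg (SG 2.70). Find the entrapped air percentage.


Vol cement = 381 / (3.15 * 1000) = 0.120952 m3
Vol water = 164 / 1000 = 0.164 m3
Vol sand = 752 / (2.65 * 1000) = 0.283774 m3
Vol gravel = 1124 / (2.70 * 1000) = 0.416296 m3
Total solid + water volume = 0.985022 m3
Air = (1 - 0.985022) * 100 = 1.5%

1.5


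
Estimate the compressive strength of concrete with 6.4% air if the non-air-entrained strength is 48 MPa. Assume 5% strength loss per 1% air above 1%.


Strength loss = (6.4 - 1) * 5 = 27.0%
f'c = 48 * (1 - 27.0/100)
= 35.04 MPa

35.04


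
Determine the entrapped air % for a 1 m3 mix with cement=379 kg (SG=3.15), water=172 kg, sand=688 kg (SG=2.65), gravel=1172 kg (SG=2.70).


Vol cement = 379 / (3.15 * 1000) = 0.120317 m3
Vol water = 172 / 1000 = 0.172 m3
Vol sand = 688 / (2.65 * 1000) = 0.259623 m3
Vol gravel = 1172 / (2.70 * 1000) = 0.434074 m3
Total solid + water volume = 0.986014 m3
Air = (1 - 0.986014) * 100 = 1.4%

1.4


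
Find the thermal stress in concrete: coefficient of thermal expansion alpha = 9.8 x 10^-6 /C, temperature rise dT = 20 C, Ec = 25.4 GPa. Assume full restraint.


sigma = alpha * dT * Ec
= 9.8e-6 * 20 * 25.4 * 1000
= 4.978 MPa

4.978


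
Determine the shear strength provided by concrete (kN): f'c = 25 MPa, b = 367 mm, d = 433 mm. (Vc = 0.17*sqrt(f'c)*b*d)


Vc = 0.17 * sqrt(25) * 367 * 433 / 1000
= 135.07 kN

135.07


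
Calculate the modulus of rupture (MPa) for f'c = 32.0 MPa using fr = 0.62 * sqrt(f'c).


fr = 0.62 * sqrt(32.0)
= 3.507 MPa

3.507


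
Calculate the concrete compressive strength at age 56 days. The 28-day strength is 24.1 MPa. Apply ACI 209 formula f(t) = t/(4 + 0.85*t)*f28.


f(56) = 56 / (4 + 0.85 * 56) * 24.1
= 56 / 51.6 * 24.1
= 26.16 MPa

26.16


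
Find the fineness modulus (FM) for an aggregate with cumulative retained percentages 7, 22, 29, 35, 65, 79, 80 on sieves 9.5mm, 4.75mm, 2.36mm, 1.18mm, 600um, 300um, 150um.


FM = sum(cumulative % retained) / 100
= 317 / 100
= 3.17

3.17


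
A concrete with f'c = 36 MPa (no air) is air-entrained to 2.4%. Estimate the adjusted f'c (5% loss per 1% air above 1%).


Strength loss = (2.4 - 1) * 5 = 7.0%
f'c = 36 * (1 - 7.0/100)
= 33.48 MPa

33.48


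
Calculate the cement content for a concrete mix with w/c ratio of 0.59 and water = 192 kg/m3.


Cement = water / (w/c)
= 192 / 0.59
= 325.4 kg/m3

325.4


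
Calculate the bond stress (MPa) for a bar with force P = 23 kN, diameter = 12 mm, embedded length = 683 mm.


u = P / (pi * db * ld)
= 23 * 1000 / (pi * 12 * 683)
= 0.893 MPa

0.893


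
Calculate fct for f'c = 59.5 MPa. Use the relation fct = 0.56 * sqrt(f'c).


fct = 0.56 * sqrt(59.5)
= 0.56 * 7.714
= 4.32 MPa

4.32


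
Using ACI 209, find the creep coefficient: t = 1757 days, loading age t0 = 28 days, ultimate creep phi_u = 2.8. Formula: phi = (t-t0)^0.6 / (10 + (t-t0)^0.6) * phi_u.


dt = 1757 - 28 = 1729
phi = 1729^0.6 / (10 + 1729^0.6) * 2.8
= 2.513

2.513


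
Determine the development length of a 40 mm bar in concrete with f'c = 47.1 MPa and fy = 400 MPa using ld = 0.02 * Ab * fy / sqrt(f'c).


Ab = pi * 40^2 / 4 = 1256.637 mm2
ld = 0.02 * 1256.637 * 400 / sqrt(47.1)
= 1464.8 mm

1464.8


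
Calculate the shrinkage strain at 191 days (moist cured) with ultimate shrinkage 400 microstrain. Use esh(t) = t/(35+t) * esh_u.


esh(191) = 191 / (35 + 191) * 400
= 191 / 226 * 400
= 338.1 microstrain

338.1


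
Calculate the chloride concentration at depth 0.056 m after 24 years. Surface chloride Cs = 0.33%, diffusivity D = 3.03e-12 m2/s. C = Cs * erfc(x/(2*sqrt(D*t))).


t_seconds = 24 * 365.25 * 24 * 3600 = 757382400.0 s
arg = 0.056 / (2 * sqrt(3.03e-12 * 757382400.0))
= 0.5845
erfc(0.5845) = 0.4085
C = 0.33 * 0.4085 = 0.1348%

0.1348


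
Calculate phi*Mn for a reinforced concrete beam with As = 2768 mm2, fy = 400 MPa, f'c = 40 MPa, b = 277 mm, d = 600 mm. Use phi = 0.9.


a = As * fy / (0.85 * f'c * b)
= 2768 * 400 / (0.85 * 40 * 277)
= 117.5621 mm
Mn = As * fy * (d - a/2) / 10^6
= 599.2376 kN-m
phi*Mn = 0.9 * 599.2376 = 539.31 kN-m

539.31


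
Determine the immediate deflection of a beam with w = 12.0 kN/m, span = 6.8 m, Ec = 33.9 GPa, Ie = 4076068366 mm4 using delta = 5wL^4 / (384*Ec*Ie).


Convert: L = 6.8 m = 6800 mm, Ec = 33.9 GPa = 33900 MPa
delta = 5 * 12.0 * 6800^4 / (384 * 33900 * 4076068366)
= 2.42 mm

2.42


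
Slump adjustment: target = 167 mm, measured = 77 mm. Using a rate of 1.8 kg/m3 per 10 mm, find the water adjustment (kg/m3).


Difference = 167 - 77 = 90 mm
Water adjustment = 90 * 1.8 / 10 = 16.2 kg/m3

16.2


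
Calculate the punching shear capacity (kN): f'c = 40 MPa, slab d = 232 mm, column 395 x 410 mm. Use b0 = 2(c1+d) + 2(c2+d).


b0 = 2*(395 + 232) + 2*(410 + 232) = 2538 mm
Vc = 0.33 * sqrt(40) * 2538 * 232 / 1000
= 1228.92 kN

1228.92


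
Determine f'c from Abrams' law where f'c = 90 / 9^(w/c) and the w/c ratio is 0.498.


f'c = 90 / 9^0.498
= 90 / 2.987
= 30.13 MPa

30.13


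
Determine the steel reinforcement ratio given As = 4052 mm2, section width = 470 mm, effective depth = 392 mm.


rho = As / (b * d)
= 4052 / (470 * 392)
= 0.022

0.022


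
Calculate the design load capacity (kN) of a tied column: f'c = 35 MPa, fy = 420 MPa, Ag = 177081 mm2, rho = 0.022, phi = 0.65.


Ast = rho * Ag = 0.022 * 177081 = 3895.782 mm2
phi*Pn = 0.65 * 0.80 * (0.85 * 35 * (177081 - 3895.782) + 420 * 3895.782) / 1000
= 3530.01 kN

3530.01


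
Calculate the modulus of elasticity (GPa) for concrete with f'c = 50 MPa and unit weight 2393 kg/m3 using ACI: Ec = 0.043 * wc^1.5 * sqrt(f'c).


Ec = 0.043 * 2393^1.5 * sqrt(50) / 1000
= 35.59 GPa

35.59


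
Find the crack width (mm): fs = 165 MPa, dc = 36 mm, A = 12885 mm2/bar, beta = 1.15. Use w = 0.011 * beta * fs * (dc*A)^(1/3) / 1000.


w = 0.011 * beta * fs * (dc * A)^(1/3) / 1000
= 0.011 * 1.15 * 165 * (36 * 12885)^(1/3) / 1000
= 0.162 mm

0.162


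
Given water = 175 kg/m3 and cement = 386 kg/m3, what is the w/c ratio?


w/c = water / cement
w/c = 175 / 386 = 0.453

0.453


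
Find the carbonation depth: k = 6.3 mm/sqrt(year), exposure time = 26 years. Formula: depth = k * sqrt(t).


depth = k * sqrt(t)
= 6.3 * sqrt(26)
= 32.12 mm

32.12


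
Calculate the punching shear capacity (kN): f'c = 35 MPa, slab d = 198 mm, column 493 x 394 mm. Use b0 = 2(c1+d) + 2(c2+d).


b0 = 2*(493 + 198) + 2*(394 + 198) = 2566 mm
Vc = 0.33 * sqrt(35) * 2566 * 198 / 1000
= 991.9 kN

991.9


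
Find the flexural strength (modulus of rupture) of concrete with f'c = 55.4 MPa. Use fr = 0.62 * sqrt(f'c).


fr = 0.62 * sqrt(55.4)
= 4.615 MPa

4.615


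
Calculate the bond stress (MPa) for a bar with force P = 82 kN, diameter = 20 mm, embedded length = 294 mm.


u = P / (pi * db * ld)
= 82 * 1000 / (pi * 20 * 294)
= 4.439 MPa

4.439


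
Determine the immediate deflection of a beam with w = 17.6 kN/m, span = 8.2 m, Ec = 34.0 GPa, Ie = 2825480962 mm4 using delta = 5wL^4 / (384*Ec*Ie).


Convert: L = 8.2 m = 8200 mm, Ec = 34.0 GPa = 34000 MPa
delta = 5 * 17.6 * 8200^4 / (384 * 34000 * 2825480962)
= 10.79 mm

10.79


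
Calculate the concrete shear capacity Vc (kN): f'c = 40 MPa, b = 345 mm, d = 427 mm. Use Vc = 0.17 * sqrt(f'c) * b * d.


Vc = 0.17 * sqrt(40) * 345 * 427 / 1000
= 158.39 kN

158.39


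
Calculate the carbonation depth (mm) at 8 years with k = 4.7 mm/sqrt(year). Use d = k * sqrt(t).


depth = k * sqrt(t)
= 4.7 * sqrt(8)
= 13.29 mm

13.29


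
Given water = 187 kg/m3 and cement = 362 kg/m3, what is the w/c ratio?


w/c = water / cement
w/c = 187 / 362 = 0.517

0.517


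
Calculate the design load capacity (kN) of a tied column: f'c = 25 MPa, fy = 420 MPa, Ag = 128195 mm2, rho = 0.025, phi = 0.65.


Ast = rho * Ag = 0.025 * 128195 = 3204.875 mm2
phi*Pn = 0.65 * 0.80 * (0.85 * 25 * (128195 - 3204.875) + 420 * 3204.875) / 1000
= 2081.09 kN

2081.09


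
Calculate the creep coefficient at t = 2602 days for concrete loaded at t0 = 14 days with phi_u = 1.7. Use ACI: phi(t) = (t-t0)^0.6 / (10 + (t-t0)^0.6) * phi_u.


dt = 2602 - 14 = 2588
phi = 2588^0.6 / (10 + 2588^0.6) * 1.7
= 1.56

1.56


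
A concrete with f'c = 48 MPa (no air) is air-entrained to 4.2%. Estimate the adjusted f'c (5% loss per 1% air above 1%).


Strength loss = (4.2 - 1) * 5 = 16.0%
f'c = 48 * (1 - 16.0/100)
= 40.32 MPa

40.32


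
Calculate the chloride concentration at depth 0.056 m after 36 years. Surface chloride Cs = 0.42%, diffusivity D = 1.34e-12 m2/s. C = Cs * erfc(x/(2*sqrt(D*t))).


t_seconds = 36 * 365.25 * 24 * 3600 = 1136073600.0 s
arg = 0.056 / (2 * sqrt(1.34e-12 * 1136073600.0))
= 0.7176
erfc(0.7176) = 0.3102
C = 0.42 * 0.3102 = 0.1303%

0.1303


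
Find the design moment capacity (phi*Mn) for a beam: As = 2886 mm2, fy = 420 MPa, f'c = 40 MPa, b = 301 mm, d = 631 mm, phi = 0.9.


a = As * fy / (0.85 * f'c * b)
= 2886 * 420 / (0.85 * 40 * 301)
= 118.4405 mm
Mn = As * fy * (d - a/2) / 10^6
= 693.0657 kN-m
phi*Mn = 0.9 * 693.0657 = 623.76 kN-m

623.76


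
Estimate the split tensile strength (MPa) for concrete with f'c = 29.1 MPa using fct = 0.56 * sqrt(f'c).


fct = 0.56 * sqrt(29.1)
= 0.56 * 5.394
= 3.021 MPa

3.021


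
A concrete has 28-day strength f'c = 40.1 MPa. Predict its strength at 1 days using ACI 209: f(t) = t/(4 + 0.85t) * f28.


f(1) = 1 / (4 + 0.85 * 1) * 40.1
= 1 / 4.85 * 40.1
= 8.27 MPa

8.27


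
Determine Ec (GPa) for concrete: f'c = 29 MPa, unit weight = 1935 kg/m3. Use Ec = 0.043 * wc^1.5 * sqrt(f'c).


Ec = 0.043 * 1935^1.5 * sqrt(29) / 1000
= 19.71 GPa

19.71


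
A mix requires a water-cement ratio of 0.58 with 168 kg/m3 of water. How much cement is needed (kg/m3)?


Cement = water / (w/c)
= 168 / 0.58
= 289.7 kg/m3

289.7


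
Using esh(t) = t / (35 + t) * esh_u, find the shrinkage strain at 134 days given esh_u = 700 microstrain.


esh(134) = 134 / (35 + 134) * 700
= 134 / 169 * 700
= 555.0 microstrain

555.0


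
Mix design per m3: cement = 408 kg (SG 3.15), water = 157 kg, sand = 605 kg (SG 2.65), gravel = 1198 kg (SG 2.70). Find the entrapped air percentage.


Vol cement = 408 / (3.15 * 1000) = 0.129524 m3
Vol water = 157 / 1000 = 0.157 m3
Vol sand = 605 / (2.65 * 1000) = 0.228302 m3
Vol gravel = 1198 / (2.70 * 1000) = 0.443704 m3
Total solid + water volume = 0.958529 m3
Air = (1 - 0.958529) * 100 = 4.15%

4.15


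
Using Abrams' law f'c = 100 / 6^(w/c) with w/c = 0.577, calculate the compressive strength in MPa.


f'c = 100 / 6^0.577
= 100 / 2.812
= 35.56 MPa

35.56


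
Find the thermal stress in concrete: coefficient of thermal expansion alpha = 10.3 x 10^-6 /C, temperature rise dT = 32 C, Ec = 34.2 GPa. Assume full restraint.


sigma = alpha * dT * Ec
= 10.3e-6 * 32 * 34.2 * 1000
= 11.272 MPa

11.272


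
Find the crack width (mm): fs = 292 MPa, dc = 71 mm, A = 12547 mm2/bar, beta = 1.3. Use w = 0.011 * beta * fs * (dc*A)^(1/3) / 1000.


w = 0.011 * beta * fs * (dc * A)^(1/3) / 1000
= 0.011 * 1.3 * 292 * (71 * 12547)^(1/3) / 1000
= 0.402 mm

0.402


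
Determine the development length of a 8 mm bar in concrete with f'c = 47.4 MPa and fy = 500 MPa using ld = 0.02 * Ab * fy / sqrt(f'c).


Ab = pi * 8^2 / 4 = 50.265 mm2
ld = 0.02 * 50.265 * 500 / sqrt(47.4)
= 73.0 mm

73.0


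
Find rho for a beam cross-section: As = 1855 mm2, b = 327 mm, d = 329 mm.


rho = As / (b * d)
= 1855 / (327 * 329)
= 0.0172

0.0172


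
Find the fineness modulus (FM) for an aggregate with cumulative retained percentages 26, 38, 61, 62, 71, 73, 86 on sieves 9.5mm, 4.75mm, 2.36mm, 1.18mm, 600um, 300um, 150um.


FM = sum(cumulative % retained) / 100
= 417 / 100
= 4.17

4.17


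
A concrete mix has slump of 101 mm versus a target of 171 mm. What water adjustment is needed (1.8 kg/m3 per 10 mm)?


Difference = 171 - 101 = 70 mm
Water adjustment = 70 * 1.8 / 10 = 12.6 kg/m3

12.6


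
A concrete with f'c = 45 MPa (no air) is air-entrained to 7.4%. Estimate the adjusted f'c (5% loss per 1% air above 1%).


Strength loss = (7.4 - 1) * 5 = 32.0%
f'c = 45 * (1 - 32.0/100)
= 30.6 MPa

30.6


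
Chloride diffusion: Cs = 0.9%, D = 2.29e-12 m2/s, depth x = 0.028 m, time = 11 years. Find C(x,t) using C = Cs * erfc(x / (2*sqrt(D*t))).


t_seconds = 11 * 365.25 * 24 * 3600 = 347133600.0 s
arg = 0.028 / (2 * sqrt(2.29e-12 * 347133600.0))
= 0.4965
erfc(0.4965) = 0.4825
C = 0.9 * 0.4825 = 0.4343%

0.4343


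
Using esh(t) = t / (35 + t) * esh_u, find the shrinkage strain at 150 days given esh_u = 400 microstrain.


esh(150) = 150 / (35 + 150) * 400
= 150 / 185 * 400
= 324.3 microstrain

324.3


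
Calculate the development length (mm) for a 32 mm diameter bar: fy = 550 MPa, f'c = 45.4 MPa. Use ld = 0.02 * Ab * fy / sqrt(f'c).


Ab = pi * 32^2 / 4 = 804.248 mm2
ld = 0.02 * 804.248 * 550 / sqrt(45.4)
= 1313.0 mm

1313.0


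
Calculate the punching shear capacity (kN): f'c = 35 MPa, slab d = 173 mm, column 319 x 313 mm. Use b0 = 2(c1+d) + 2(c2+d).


b0 = 2*(319 + 173) + 2*(313 + 173) = 1956 mm
Vc = 0.33 * sqrt(35) * 1956 * 173 / 1000
= 660.64 kN

660.64


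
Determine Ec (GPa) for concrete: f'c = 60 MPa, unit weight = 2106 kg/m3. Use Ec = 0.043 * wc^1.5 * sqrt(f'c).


Ec = 0.043 * 2106^1.5 * sqrt(60) / 1000
= 32.19 GPa

32.19


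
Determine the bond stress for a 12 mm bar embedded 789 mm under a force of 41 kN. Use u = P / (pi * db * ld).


u = P / (pi * db * ld)
= 41 * 1000 / (pi * 12 * 789)
= 1.378 MPa

1.378


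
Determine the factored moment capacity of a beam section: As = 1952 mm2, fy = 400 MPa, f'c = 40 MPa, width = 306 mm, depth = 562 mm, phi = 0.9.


a = As * fy / (0.85 * f'c * b)
= 1952 * 400 / (0.85 * 40 * 306)
= 75.0481 mm
Mn = As * fy * (d - a/2) / 10^6
= 409.5108 kN-m
phi*Mn = 0.9 * 409.5108 = 368.56 kN-m

368.56


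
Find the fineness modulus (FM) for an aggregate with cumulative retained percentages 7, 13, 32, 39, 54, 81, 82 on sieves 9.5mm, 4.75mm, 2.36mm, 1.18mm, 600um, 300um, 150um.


FM = sum(cumulative % retained) / 100
= 308 / 100
= 3.08

3.08


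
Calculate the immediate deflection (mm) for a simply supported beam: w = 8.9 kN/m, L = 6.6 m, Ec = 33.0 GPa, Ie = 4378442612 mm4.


Convert: L = 6.6 m = 6600 mm, Ec = 33.0 GPa = 33000 MPa
delta = 5 * 8.9 * 6600^4 / (384 * 33000 * 4378442612)
= 1.52 mm

1.52


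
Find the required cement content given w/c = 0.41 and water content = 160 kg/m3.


Cement = water / (w/c)
= 160 / 0.41
= 390.2 kg/m3

390.2


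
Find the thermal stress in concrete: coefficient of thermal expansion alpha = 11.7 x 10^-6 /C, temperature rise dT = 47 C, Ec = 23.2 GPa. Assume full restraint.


sigma = alpha * dT * Ec
= 11.7e-6 * 47 * 23.2 * 1000
= 12.758 MPa

12.758


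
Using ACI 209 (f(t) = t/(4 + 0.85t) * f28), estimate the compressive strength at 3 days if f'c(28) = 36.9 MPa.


f(3) = 3 / (4 + 0.85 * 3) * 36.9
= 3 / 6.55 * 36.9
= 16.9 MPa

16.9


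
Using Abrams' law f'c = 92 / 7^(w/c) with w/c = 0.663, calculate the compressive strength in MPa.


f'c = 92 / 7^0.663
= 92 / 3.633
= 25.32 MPa

25.32


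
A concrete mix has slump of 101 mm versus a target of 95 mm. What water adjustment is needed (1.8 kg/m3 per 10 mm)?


Difference = 95 - 101 = -6 mm
Water adjustment = -6 * 1.8 / 10 = -1.1 kg/m3

-1.1


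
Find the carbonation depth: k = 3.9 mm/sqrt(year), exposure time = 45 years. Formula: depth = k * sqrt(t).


depth = k * sqrt(t)
= 3.9 * sqrt(45)
= 26.16 mm

26.16


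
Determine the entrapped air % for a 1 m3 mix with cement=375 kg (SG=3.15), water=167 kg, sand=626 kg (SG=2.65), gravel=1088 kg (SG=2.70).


Vol cement = 375 / (3.15 * 1000) = 0.119048 m3
Vol water = 167 / 1000 = 0.167 m3
Vol sand = 626 / (2.65 * 1000) = 0.236226 m3
Vol gravel = 1088 / (2.70 * 1000) = 0.402963 m3
Total solid + water volume = 0.925237 m3
Air = (1 - 0.925237) * 100 = 7.48%

7.48


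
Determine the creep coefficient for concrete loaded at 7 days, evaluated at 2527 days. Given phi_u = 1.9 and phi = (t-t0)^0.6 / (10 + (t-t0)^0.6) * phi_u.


dt = 2527 - 7 = 2520
phi = 2520^0.6 / (10 + 2520^0.6) * 1.9
= 1.741

1.741


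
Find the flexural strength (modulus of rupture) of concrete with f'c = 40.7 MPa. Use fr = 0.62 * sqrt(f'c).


fr = 0.62 * sqrt(40.7)
= 3.955 MPa

3.955


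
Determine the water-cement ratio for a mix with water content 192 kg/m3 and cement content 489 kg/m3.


w/c = water / cement
w/c = 192 / 489 = 0.393

0.393


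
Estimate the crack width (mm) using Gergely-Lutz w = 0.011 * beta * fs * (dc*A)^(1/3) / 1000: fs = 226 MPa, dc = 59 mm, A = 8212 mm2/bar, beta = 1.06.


w = 0.011 * beta * fs * (dc * A)^(1/3) / 1000
= 0.011 * 1.06 * 226 * (59 * 8212)^(1/3) / 1000
= 0.207 mm

0.207


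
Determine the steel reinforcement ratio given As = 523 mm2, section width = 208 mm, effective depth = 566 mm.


rho = As / (b * d)
= 523 / (208 * 566)
= 0.0044

0.0044


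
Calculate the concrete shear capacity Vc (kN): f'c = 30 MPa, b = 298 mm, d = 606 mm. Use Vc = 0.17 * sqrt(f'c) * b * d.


Vc = 0.17 * sqrt(30) * 298 * 606 / 1000
= 168.15 kN

168.15


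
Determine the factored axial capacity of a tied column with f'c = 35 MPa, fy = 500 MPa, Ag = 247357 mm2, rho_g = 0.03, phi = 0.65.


Ast = rho * Ag = 0.03 * 247357 = 7420.71 mm2
phi*Pn = 0.65 * 0.80 * (0.85 * 35 * (247357 - 7420.71) + 500 * 7420.71) / 1000
= 5641.2 kN

5641.2


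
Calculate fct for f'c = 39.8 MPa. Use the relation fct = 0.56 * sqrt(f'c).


fct = 0.56 * sqrt(39.8)
= 0.56 * 6.309
= 3.533 MPa

3.533


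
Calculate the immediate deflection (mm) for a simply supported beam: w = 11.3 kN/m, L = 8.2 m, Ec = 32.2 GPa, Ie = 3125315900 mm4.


Convert: L = 8.2 m = 8200 mm, Ec = 32.2 GPa = 32200 MPa
delta = 5 * 11.3 * 8200^4 / (384 * 32200 * 3125315900)
= 6.61 mm

6.61


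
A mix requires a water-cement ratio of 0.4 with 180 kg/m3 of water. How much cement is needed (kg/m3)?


Cement = water / (w/c)
= 180 / 0.4
= 450.0 kg/m3

450.0


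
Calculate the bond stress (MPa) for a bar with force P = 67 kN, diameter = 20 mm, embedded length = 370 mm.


u = P / (pi * db * ld)
= 67 * 1000 / (pi * 20 * 370)
= 2.882 MPa

2.882


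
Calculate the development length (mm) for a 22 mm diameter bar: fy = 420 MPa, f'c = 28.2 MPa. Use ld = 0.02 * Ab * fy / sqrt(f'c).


Ab = pi * 22^2 / 4 = 380.133 mm2
ld = 0.02 * 380.133 * 420 / sqrt(28.2)
= 601.3 mm

601.3


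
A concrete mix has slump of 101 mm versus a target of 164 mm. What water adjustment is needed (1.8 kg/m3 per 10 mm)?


Difference = 164 - 101 = 63 mm
Water adjustment = 63 * 1.8 / 10 = 11.3 kg/m3

11.3


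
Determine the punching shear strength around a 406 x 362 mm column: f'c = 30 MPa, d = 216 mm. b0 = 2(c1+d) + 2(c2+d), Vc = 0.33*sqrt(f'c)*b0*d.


b0 = 2*(406 + 216) + 2*(362 + 216) = 2400 mm
Vc = 0.33 * sqrt(30) * 2400 * 216 / 1000
= 937.0 kN

937.0


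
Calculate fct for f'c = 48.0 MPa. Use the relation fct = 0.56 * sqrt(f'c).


fct = 0.56 * sqrt(48.0)
= 0.56 * 6.928
= 3.88 MPa

3.88


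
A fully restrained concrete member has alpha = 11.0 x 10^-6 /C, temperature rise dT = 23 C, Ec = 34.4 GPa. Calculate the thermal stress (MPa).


sigma = alpha * dT * Ec
= 11.0e-6 * 23 * 34.4 * 1000
= 8.703 MPa

8.703


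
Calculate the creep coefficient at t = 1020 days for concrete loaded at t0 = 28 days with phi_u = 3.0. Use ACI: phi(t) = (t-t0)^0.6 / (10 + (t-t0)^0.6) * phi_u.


dt = 1020 - 28 = 992
phi = 992^0.6 / (10 + 992^0.6) * 3.0
= 2.588

2.588


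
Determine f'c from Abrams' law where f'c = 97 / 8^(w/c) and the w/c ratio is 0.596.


f'c = 97 / 8^0.596
= 97 / 3.453
= 28.09 MPa

28.09


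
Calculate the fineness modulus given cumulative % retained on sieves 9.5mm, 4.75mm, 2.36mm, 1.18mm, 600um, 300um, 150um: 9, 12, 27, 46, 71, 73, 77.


FM = sum(cumulative % retained) / 100
= 315 / 100
= 3.15

3.15


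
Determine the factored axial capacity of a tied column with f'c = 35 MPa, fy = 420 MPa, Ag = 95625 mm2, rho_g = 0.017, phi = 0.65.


Ast = rho * Ag = 0.017 * 95625 = 1625.625 mm2
phi*Pn = 0.65 * 0.80 * (0.85 * 35 * (95625 - 1625.625) + 420 * 1625.625) / 1000
= 1809.21 kN

1809.21


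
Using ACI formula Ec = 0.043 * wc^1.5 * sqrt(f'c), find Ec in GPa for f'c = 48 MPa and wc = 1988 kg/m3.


Ec = 0.043 * 1988^1.5 * sqrt(48) / 1000
= 26.41 GPa

26.41


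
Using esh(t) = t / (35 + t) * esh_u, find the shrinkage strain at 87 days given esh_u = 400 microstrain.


esh(87) = 87 / (35 + 87) * 400
= 87 / 122 * 400
= 285.2 microstrain

285.2


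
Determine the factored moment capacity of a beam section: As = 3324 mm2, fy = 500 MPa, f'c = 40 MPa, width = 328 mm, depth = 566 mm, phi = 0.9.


a = As * fy / (0.85 * f'c * b)
= 3324 * 500 / (0.85 * 40 * 328)
= 149.0316 mm
Mn = As * fy * (d - a/2) / 10^6
= 816.8468 kN-m
phi*Mn = 0.9 * 816.8468 = 735.16 kN-m

735.16


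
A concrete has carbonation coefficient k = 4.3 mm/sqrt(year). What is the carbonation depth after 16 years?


depth = k * sqrt(t)
= 4.3 * sqrt(16)
= 17.2 mm

17.2


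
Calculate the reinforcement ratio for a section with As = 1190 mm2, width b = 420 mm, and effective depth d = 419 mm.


rho = As / (b * d)
= 1190 / (420 * 419)
= 0.0068

0.0068


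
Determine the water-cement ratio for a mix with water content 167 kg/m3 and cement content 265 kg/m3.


w/c = water / cement
w/c = 167 / 265 = 0.63

0.63


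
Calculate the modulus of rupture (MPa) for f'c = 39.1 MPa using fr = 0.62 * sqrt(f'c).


fr = 0.62 * sqrt(39.1)
= 3.877 MPa

3.877


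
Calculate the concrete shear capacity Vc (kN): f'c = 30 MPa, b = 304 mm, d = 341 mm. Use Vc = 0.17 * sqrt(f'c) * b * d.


Vc = 0.17 * sqrt(30) * 304 * 341 / 1000
= 96.52 kN

96.52


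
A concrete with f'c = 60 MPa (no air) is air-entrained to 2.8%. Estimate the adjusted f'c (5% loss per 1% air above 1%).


Strength loss = (2.8 - 1) * 5 = 9.0%
f'c = 60 * (1 - 9.0/100)
= 54.6 MPa

54.6


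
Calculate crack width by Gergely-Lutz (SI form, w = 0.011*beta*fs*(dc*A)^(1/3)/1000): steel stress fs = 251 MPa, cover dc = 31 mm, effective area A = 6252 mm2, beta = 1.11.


w = 0.011 * beta * fs * (dc * A)^(1/3) / 1000
= 0.011 * 1.11 * 251 * (31 * 6252)^(1/3) / 1000
= 0.177 mm

0.177


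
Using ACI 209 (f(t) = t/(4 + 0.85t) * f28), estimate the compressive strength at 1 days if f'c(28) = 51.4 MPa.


f(1) = 1 / (4 + 0.85 * 1) * 51.4
= 1 / 4.85 * 51.4
= 10.6 MPa

10.6


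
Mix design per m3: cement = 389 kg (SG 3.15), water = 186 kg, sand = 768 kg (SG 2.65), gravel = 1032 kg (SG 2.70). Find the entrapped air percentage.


Vol cement = 389 / (3.15 * 1000) = 0.123492 m3
Vol water = 186 / 1000 = 0.186 m3
Vol sand = 768 / (2.65 * 1000) = 0.289811 m3
Vol gravel = 1032 / (2.70 * 1000) = 0.382222 m3
Total solid + water volume = 0.981526 m3
Air = (1 - 0.981526) * 100 = 1.85%

1.85
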